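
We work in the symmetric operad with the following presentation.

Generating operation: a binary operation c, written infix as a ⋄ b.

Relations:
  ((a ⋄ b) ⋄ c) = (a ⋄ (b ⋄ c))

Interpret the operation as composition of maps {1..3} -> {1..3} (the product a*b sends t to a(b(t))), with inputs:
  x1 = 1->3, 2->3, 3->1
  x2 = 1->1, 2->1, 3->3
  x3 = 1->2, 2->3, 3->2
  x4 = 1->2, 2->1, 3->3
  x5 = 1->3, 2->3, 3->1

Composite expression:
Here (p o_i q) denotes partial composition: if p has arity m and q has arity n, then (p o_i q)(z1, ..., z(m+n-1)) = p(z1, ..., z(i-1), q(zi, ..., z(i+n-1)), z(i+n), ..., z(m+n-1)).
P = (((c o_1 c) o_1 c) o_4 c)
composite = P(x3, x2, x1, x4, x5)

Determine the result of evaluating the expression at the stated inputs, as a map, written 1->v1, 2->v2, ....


(x3 ⋄ x2) = 1->2, 2->2, 3->2
((x3 ⋄ x2) ⋄ x1) = 1->2, 2->2, 3->2
(x4 ⋄ x5) = 1->3, 2->3, 3->2
(((x3 ⋄ x2) ⋄ x1) ⋄ (x4 ⋄ x5)) = 1->2, 2->2, 3->2

1->2, 2->2, 3->2


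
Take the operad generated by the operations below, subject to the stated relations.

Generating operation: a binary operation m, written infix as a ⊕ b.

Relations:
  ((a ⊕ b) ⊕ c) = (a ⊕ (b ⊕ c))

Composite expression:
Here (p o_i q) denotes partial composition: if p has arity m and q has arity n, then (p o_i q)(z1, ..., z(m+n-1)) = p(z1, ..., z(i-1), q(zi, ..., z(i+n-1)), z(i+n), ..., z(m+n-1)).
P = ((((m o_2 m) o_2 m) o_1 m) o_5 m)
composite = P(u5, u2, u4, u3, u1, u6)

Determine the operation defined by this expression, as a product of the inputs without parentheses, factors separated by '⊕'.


u5 ⊕ u2 ⊕ u4 ⊕ u3 ⊕ u1 ⊕ u6


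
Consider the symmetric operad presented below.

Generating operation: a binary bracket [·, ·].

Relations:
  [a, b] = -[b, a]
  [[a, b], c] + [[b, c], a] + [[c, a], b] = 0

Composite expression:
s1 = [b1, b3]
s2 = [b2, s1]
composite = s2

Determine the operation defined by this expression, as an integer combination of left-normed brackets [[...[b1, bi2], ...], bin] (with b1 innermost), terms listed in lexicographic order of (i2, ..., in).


-[[b1, b3], b2]


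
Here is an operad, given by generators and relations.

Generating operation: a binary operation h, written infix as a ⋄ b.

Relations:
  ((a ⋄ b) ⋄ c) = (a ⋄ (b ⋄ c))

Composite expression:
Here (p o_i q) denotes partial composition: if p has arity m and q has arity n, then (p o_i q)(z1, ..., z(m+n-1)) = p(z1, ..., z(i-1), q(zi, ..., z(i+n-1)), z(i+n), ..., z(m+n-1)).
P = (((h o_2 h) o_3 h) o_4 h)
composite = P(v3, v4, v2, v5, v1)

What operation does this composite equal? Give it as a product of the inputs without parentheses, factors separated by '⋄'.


v3 ⋄ v4 ⋄ v2 ⋄ v5 ⋄ v1

Every regrouping of h is equal, so read the v-inputs in written order.
(v5 ⋄ v1) unparenthesizes to v5 ⋄ v1
(v2 ⋄ (v5 ⋄ v1)) unparenthesizes to v2 ⋄ v5 ⋄ v1
(v4 ⋄ (v2 ⋄ (v5 ⋄ v1))) unparenthesizes to v4 ⋄ v2 ⋄ v5 ⋄ v1
(v3 ⋄ (v4 ⋄ (v2 ⋄ (v5 ⋄ v1)))) unparenthesizes to v3 ⋄ v4 ⋄ v2 ⋄ v5 ⋄ v1


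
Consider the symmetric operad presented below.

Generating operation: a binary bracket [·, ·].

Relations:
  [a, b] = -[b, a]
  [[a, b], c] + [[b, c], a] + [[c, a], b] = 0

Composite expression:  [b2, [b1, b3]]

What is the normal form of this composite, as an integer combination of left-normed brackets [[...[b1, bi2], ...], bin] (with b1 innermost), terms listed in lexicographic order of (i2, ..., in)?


-[[b1, b3], b2]

Expand each bracket as ab - ba; the b1-initial words give the coefficients.
Composite bracket: [b2, [b1, b3]]
Expanding via [a, b] = ab - ba: 4 signed words (2^2 = 4).
Collect the words opening with b1:
  from b1b3b2, sign -1: term -[[b1, b3], b2]


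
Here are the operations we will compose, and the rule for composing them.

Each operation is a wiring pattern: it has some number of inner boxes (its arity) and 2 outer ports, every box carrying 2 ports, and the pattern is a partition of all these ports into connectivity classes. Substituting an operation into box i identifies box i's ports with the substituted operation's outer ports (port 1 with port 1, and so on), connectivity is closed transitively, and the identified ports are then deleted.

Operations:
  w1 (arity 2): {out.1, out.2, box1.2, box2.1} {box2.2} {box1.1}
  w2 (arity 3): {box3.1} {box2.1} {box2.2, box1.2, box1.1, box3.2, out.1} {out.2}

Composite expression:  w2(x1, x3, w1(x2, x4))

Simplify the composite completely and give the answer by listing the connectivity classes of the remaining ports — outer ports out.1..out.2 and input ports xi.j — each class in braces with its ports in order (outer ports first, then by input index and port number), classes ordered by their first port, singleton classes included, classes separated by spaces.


{out.1, x1.1, x1.2, x2.2, x3.2, x4.1} {out.2} {x2.1} {x3.1} {x4.2}

Two ports join when wires chain via w2-identified ports.
composing w1 on (x2, x4), with out.j its own outer ports: {out.1, out.2, x2.2, x4.1} {x2.1} {x4.2}
composing w2 on (x1, x3, x2, x4), with out.j its own outer ports: {out.1, x1.1, x1.2, x2.2, x3.2, x4.1} {out.2} {x2.1} {x3.1} {x4.2}


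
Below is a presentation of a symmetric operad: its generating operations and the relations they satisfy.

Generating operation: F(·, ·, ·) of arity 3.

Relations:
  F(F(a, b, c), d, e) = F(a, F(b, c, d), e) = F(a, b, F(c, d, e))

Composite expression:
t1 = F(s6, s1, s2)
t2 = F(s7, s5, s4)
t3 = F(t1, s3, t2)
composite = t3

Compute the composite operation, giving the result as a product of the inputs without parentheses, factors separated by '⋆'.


Associativity of F dissolves the nesting; only the s-input order survives.
F(s6, s1, s2) linearizes to s6 ⋆ s1 ⋆ s2
F(s7, s5, s4) linearizes to s7 ⋆ s5 ⋆ s4
F(F(s6, s1, s2), s3, F(s7, s5, s4)) linearizes to s6 ⋆ s1 ⋆ s2 ⋆ s3 ⋆ s7 ⋆ s5 ⋆ s4

s6 ⋆ s1 ⋆ s2 ⋆ s3 ⋆ s7 ⋆ s5 ⋆ s4


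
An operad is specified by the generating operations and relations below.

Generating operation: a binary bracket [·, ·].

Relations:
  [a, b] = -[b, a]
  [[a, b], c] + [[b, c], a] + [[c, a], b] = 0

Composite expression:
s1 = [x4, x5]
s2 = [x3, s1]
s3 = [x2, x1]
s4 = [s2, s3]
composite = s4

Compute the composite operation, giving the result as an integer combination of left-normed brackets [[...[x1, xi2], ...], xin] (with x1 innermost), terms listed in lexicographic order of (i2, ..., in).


[[[[x1, x2], x3], x4], x5] - [[[[x1, x2], x3], x5], x4] - [[[[x1, x2], x4], x5], x3] + [[[[x1, x2], x5], x4], x3]


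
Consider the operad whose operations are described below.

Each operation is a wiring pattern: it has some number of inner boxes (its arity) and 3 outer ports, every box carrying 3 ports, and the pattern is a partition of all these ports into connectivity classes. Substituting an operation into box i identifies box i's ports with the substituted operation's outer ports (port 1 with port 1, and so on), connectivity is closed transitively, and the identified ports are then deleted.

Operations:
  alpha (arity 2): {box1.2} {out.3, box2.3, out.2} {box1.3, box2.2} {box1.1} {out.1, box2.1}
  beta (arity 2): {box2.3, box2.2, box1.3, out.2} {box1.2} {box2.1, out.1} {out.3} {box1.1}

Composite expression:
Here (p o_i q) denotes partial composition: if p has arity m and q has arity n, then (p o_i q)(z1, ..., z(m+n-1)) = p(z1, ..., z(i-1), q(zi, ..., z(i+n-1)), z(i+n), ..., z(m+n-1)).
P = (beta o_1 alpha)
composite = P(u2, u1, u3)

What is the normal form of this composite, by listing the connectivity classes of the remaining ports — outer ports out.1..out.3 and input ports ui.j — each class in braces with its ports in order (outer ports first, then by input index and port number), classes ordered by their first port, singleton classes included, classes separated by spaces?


{out.1, u3.1} {out.2, u1.3, u3.2, u3.3} {out.3} {u1.1} {u1.2, u2.3} {u2.1} {u2.2}

After gluing at beta, chains via deleted ports link the u-ports.
after alpha, the pattern on (u2, u1) reads {out.1, u1.1} {out.2, out.3, u1.3} {u1.2, u2.3} {u2.1} {u2.2} (out.j = its outer ports)
after beta, the pattern on (u2, u1, u3) reads {out.1, u3.1} {out.2, u1.3, u3.2, u3.3} {out.3} {u1.1} {u1.2, u2.3} {u2.1} {u2.2} (out.j = its outer ports)


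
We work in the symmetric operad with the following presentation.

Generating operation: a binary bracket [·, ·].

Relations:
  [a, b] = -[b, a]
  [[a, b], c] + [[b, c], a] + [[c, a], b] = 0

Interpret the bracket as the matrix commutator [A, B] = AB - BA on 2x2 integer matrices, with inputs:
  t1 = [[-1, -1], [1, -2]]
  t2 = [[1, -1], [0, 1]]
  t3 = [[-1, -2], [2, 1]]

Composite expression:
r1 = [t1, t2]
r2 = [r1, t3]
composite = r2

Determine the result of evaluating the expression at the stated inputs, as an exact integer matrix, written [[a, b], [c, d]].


[[-2, -6], [-4, 2]]


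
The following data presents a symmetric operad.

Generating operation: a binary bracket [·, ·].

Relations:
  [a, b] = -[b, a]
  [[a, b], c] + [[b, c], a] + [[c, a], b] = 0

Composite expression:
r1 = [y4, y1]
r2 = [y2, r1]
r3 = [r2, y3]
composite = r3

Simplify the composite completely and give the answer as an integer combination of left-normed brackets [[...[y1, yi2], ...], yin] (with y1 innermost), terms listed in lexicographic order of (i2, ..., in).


[[[y1, y4], y2], y3]

Antisymmetry and Jacobi reduce to y1-anchored left-normed brackets.
Composite bracket: [[y2, [y4, y1]], y3]
The bracket unfolds into 8 signed words via [a, b] = ab - ba (2^3 = 8).
Coefficients come from the y1-initial words:
  the word y1y4y2y3 carries sign +1 and contributes +[[[y1, y4], y2], y3]


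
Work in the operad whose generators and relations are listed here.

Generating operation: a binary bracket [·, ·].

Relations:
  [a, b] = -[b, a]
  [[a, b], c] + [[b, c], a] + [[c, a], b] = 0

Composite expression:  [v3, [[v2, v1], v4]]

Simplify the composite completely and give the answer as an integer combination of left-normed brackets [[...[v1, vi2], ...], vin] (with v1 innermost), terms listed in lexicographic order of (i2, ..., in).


[[[v1, v2], v4], v3]


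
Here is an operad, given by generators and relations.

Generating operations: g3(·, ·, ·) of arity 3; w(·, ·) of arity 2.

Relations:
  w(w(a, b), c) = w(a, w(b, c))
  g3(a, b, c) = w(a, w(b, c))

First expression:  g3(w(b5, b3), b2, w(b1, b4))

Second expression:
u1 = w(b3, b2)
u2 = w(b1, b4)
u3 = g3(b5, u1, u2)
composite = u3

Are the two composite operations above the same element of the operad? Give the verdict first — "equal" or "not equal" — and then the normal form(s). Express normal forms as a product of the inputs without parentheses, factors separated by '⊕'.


equal; the common form is b5 ⊕ b3 ⊕ b2 ⊕ b1 ⊕ b4


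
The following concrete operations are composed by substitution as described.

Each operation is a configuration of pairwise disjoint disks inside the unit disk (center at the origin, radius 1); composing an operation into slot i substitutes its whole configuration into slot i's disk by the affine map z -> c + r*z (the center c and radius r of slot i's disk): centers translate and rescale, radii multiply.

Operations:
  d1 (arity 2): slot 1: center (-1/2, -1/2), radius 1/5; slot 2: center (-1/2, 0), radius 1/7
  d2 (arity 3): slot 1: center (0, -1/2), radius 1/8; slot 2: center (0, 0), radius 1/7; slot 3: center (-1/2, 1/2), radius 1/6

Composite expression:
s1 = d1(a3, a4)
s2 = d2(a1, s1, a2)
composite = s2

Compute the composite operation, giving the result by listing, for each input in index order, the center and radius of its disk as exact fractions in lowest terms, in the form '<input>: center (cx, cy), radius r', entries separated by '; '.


Follow each a-input down from d2: c' goes to c + r*c', radius to r*r'.
tracing a1 down its 1-map path: center (0, -1/2), radius 1/8
tracing a3 down its 2-map path: center (-1/14, -1/14), radius 1/35
tracing a4 down its 2-map path: center (-1/14, 0), radius 1/49
tracing a2 down its 1-map path: center (-1/2, 1/2), radius 1/6

a1: center (0, -1/2), radius 1/8; a2: center (-1/2, 1/2), radius 1/6; a3: center (-1/14, -1/14), radius 1/35; a4: center (-1/14, 0), radius 1/49


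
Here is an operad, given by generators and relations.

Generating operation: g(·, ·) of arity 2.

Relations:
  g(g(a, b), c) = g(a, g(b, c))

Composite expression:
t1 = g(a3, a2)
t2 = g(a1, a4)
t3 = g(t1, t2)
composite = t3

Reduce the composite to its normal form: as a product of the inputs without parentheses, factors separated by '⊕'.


All parenthesizations of g agree; list the a-inputs left to right.
g(a3, a2) reduces to a3 ⊕ a2
g(a1, a4) reduces to a1 ⊕ a4
g(g(a3, a2), g(a1, a4)) reduces to a3 ⊕ a2 ⊕ a1 ⊕ a4

a3 ⊕ a2 ⊕ a1 ⊕ a4


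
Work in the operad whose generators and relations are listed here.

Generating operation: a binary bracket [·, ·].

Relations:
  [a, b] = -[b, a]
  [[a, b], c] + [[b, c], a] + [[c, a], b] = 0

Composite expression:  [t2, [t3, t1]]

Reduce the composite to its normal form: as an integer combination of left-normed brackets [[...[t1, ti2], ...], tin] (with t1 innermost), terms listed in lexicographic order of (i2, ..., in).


[[t1, t3], t2]

Expand each bracket as ab - ba; the t1-initial words give the coefficients.
Composite bracket: [t2, [t3, t1]]
Applying ab - ba throughout gives 4 signed words (2^2 = 4).
Collect the words opening with t1:
  sign of t1t3t2 is +1, so it contributes +[[t1, t3], t2]


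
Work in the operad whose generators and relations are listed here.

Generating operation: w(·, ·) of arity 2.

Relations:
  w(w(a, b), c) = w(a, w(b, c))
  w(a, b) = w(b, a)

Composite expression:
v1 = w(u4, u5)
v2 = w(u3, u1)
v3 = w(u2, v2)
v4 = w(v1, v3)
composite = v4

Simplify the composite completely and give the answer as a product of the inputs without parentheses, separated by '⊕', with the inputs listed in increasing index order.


Key point: w commutes, so take the u-inputs in any fixed order.
w(u4, u5) flattens to u4 ⊕ u5
w(u3, u1) flattens to u3 ⊕ u1
w(u2, w(u3, u1)) flattens to u2 ⊕ u3 ⊕ u1
w(w(u4, u5), w(u2, w(u3, u1))) flattens to u4 ⊕ u5 ⊕ u2 ⊕ u3 ⊕ u1
sorting the factors by input index: u1 ⊕ u2 ⊕ u3 ⊕ u4 ⊕ u5

u1 ⊕ u2 ⊕ u3 ⊕ u4 ⊕ u5


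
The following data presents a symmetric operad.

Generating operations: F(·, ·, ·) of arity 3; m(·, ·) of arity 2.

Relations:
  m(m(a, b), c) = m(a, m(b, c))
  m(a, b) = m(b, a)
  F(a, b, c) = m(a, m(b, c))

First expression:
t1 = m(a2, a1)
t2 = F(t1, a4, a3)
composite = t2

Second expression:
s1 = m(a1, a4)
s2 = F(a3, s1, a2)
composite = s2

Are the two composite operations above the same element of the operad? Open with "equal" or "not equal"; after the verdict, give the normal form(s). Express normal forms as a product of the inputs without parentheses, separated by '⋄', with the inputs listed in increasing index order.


equal: each reduces to a1 ⋄ a2 ⋄ a3 ⋄ a4

The first expression reduces to a1 ⋄ a2 ⋄ a3 ⋄ a4
The second expression reduces to a1 ⋄ a2 ⋄ a3 ⋄ a4
Both agree, so they are equal.


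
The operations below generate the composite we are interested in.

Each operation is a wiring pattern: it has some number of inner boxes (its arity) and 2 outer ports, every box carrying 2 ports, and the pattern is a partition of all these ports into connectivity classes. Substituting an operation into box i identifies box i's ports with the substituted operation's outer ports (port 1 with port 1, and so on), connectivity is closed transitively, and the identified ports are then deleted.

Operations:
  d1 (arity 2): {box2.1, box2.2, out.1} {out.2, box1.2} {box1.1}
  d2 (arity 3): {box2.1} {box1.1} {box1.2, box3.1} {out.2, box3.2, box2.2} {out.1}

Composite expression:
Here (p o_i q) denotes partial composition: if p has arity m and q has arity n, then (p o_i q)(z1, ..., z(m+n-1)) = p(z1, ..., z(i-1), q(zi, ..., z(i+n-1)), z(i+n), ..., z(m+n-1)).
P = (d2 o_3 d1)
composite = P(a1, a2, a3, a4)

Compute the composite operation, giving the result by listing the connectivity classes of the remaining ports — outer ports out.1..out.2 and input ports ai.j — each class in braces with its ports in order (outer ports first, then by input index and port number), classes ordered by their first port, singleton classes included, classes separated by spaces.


{out.1} {out.2, a2.2, a3.2} {a1.1} {a1.2, a4.1, a4.2} {a2.1} {a3.1}

Substituting into d2 glues patterns; closure does the rest.
the subtree at d1 composes to {out.1, a4.1, a4.2} {out.2, a3.2} {a3.1} on (a3, a4); out.j = own outer ports
the subtree at d2 composes to {out.1} {out.2, a2.2, a3.2} {a1.1} {a1.2, a4.1, a4.2} {a2.1} {a3.1} on (a1, a2, a3, a4); out.j = own outer ports


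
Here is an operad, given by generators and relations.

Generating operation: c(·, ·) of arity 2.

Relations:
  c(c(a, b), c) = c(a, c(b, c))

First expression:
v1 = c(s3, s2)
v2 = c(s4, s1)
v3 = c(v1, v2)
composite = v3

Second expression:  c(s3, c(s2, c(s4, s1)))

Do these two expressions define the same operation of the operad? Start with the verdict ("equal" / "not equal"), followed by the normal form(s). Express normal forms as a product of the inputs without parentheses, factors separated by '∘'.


equal — both sides give s3 ∘ s2 ∘ s4 ∘ s1

The first composite normalizes to s3 ∘ s2 ∘ s4 ∘ s1
The second composite normalizes to s3 ∘ s2 ∘ s4 ∘ s1
Same normal form: equal.


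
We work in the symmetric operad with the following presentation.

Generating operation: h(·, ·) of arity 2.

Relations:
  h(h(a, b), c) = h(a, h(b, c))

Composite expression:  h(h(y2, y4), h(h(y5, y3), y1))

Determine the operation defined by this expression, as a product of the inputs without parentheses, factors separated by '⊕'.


y2 ⊕ y4 ⊕ y5 ⊕ y3 ⊕ y1


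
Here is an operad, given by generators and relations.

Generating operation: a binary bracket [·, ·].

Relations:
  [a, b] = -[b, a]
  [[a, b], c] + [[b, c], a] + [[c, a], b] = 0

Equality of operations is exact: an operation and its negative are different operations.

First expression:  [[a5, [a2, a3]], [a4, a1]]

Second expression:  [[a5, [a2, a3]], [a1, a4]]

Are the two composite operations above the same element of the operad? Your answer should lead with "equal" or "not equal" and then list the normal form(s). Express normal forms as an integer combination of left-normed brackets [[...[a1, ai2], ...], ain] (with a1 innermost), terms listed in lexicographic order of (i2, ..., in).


not equal — first -[[[[a1, a4], a2], a3], a5] + [[[[a1, a4], a3], a2], a5] + [[[[a1, a4], a5], a2], a3] - [[[[a1, a4], a5], a3], a2], second [[[[a1, a4], a2], a3], a5] - [[[[a1, a4], a3], a2], a5] - [[[[a1, a4], a5], a2], a3] + [[[[a1, a4], a5], a3], a2]

The first composite normalizes to -[[[[a1, a4], a2], a3], a5] + [[[[a1, a4], a3], a2], a5] + [[[[a1, a4], a5], a2], a3] - [[[[a1, a4], a5], a3], a2]
The second composite normalizes to [[[[a1, a4], a2], a3], a5] - [[[[a1, a4], a3], a2], a5] - [[[[a1, a4], a5], a2], a3] + [[[[a1, a4], a5], a3], a2]
No match — not equal.


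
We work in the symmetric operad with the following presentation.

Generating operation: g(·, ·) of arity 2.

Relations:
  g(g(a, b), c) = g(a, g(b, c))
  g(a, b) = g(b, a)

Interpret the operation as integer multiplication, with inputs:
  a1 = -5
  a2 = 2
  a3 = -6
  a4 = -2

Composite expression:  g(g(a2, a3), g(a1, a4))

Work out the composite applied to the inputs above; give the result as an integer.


-120

g(a2, a3) = -12
g(a1, a4) = 10
g(g(a2, a3), g(a1, a4)) = -120


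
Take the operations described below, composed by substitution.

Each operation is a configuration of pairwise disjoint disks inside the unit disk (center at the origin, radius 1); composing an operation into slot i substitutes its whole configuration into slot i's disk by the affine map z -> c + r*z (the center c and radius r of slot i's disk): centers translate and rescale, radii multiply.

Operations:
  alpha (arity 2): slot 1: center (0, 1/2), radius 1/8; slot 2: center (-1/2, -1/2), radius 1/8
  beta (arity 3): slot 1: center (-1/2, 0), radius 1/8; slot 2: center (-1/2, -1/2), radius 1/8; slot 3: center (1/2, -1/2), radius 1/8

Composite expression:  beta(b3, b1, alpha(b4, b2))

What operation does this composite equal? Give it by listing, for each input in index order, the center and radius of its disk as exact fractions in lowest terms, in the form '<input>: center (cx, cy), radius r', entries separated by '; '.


b1: center (-1/2, -1/2), radius 1/8; b2: center (7/16, -9/16), radius 1/64; b3: center (-1/2, 0), radius 1/8; b4: center (1/2, -7/16), radius 1/64

Only the slot chain above each b matters under beta; compose those maps.
input b3: applying the 1 nested substitution gives center (-1/2, 0), radius 1/8
input b1: applying the 1 nested substitution gives center (-1/2, -1/2), radius 1/8
input b4: applying the 2 nested substitutions gives center (1/2, -7/16), radius 1/64
input b2: applying the 2 nested substitutions gives center (7/16, -9/16), radius 1/64


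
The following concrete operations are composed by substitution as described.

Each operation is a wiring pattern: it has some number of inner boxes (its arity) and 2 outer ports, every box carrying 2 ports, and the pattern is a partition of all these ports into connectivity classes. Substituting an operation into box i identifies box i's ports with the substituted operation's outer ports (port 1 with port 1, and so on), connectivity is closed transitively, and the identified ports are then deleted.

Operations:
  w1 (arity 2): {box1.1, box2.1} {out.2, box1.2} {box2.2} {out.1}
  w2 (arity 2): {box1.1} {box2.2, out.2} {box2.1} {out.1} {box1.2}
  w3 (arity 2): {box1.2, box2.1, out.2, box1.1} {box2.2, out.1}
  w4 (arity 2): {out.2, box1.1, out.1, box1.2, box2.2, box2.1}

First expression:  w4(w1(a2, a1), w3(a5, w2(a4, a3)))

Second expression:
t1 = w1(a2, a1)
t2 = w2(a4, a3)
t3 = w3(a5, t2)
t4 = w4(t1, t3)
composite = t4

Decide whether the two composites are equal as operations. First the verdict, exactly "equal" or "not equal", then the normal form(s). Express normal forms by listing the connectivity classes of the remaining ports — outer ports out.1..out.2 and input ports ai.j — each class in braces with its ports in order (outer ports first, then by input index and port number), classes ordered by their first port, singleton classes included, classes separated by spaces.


equal; the common form is {out.1, out.2, a2.2, a3.2, a5.1, a5.2} {a1.1, a2.1} {a1.2} {a3.1} {a4.1} {a4.2}

The first expression, normalized: {out.1, out.2, a2.2, a3.2, a5.1, a5.2} {a1.1, a2.1} {a1.2} {a3.1} {a4.1} {a4.2}
The second expression, normalized: {out.1, out.2, a2.2, a3.2, a5.1, a5.2} {a1.1, a2.1} {a1.2} {a3.1} {a4.1} {a4.2}
Both agree, so they are equal.


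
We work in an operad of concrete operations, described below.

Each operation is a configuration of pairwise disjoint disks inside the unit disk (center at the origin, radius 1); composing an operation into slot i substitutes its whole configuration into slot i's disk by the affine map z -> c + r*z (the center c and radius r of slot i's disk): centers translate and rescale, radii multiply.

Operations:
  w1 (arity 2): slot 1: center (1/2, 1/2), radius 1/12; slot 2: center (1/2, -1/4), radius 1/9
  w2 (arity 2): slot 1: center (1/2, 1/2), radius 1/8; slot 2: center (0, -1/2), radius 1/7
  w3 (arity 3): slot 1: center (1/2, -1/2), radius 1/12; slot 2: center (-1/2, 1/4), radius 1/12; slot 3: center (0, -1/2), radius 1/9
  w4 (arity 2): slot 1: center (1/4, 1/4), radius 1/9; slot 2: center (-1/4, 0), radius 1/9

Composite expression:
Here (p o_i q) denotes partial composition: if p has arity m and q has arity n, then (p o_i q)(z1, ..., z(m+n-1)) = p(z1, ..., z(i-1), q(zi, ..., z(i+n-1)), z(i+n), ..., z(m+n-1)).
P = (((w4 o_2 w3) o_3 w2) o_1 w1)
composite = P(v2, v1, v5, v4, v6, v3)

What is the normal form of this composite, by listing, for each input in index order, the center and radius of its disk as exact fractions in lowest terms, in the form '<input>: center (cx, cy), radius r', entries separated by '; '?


Only the slot chain above each v matters under w4; compose those maps.
v2 passes through 2 substitutions, ending at center (11/36, 11/36), radius 1/108
v1 passes through 2 substitutions, ending at center (11/36, 2/9), radius 1/81
v5 passes through 2 substitutions, ending at center (-7/36, -1/18), radius 1/108
v4 passes through 3 substitutions, ending at center (-65/216, 7/216), radius 1/864
v6 passes through 3 substitutions, ending at center (-11/36, 5/216), radius 1/756
v3 passes through 2 substitutions, ending at center (-1/4, -1/18), radius 1/81

v1: center (11/36, 2/9), radius 1/81; v2: center (11/36, 11/36), radius 1/108; v3: center (-1/4, -1/18), radius 1/81; v4: center (-65/216, 7/216), radius 1/864; v5: center (-7/36, -1/18), radius 1/108; v6: center (-11/36, 5/216), radius 1/756


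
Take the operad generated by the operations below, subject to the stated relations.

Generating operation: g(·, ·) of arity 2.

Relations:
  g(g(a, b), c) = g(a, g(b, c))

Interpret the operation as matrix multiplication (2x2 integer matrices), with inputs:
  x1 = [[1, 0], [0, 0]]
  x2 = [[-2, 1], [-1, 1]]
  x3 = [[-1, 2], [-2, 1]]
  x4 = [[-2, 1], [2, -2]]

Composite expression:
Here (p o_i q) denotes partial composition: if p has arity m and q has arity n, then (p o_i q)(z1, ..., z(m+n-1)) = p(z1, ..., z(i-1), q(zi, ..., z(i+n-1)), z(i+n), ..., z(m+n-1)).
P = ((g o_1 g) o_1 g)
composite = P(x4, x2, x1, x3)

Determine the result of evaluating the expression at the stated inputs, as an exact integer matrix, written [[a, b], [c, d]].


g(x4, x2) = [[3, -1], [-2, 0]]
g(g(x4, x2), x1) = [[3, 0], [-2, 0]]
g(g(g(x4, x2), x1), x3) = [[-3, 6], [2, -4]]

[[-3, 6], [2, -4]]


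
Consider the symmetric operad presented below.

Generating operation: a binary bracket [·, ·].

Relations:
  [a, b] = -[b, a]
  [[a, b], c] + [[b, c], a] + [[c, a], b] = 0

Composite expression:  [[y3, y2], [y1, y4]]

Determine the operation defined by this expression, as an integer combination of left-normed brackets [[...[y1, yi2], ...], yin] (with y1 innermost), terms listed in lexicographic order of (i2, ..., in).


[[[y1, y4], y2], y3] - [[[y1, y4], y3], y2]

Antisymmetry and Jacobi reduce to y1-anchored left-normed brackets.
Composite bracket: [[y3, y2], [y1, y4]]
The bracket unfolds into 8 signed words via [a, b] = ab - ba (2^3 = 8).
Only words starting with y1 matter:
  sign of y1y4y2y3 is +1, so it contributes +[[[y1, y4], y2], y3]
  sign of y1y4y3y2 is -1, so it contributes -[[[y1, y4], y3], y2]


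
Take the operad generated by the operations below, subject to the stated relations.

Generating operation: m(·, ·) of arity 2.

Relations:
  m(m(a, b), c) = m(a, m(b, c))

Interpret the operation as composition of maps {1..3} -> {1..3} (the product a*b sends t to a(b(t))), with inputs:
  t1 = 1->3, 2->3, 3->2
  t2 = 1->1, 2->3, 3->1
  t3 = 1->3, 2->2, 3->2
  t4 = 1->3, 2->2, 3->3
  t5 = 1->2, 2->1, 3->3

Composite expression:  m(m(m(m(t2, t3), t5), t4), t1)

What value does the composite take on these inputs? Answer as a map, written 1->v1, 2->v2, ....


1->3, 2->3, 3->1

m(t2, t3) = 1->1, 2->3, 3->3
m(m(t2, t3), t5) = 1->3, 2->1, 3->3
m(m(m(t2, t3), t5), t4) = 1->3, 2->1, 3->3
m(m(m(m(t2, t3), t5), t4), t1) = 1->3, 2->3, 3->1


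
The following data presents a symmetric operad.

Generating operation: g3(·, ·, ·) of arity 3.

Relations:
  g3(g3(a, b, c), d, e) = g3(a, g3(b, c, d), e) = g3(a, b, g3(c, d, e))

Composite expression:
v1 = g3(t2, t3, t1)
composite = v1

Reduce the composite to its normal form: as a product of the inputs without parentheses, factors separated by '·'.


Key point: g3 is associative — brackets drop, the t-order remains.
g3(t2, t3, t1) collapses to t2 · t3 · t1

t2 · t3 · t1


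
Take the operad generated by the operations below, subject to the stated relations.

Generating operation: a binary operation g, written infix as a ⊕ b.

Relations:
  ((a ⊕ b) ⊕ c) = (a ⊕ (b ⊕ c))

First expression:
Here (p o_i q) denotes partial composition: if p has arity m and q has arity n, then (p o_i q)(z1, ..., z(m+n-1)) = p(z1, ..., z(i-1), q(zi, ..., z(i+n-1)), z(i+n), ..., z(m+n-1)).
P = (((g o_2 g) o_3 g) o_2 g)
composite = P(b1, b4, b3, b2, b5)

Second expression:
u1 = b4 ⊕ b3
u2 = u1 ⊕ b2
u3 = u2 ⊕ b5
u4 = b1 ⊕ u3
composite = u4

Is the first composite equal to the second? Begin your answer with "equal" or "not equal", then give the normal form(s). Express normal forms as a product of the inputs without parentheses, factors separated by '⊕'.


equal; both compose to b1 ⊕ b4 ⊕ b3 ⊕ b2 ⊕ b5

In normal form, the first expression is b1 ⊕ b4 ⊕ b3 ⊕ b2 ⊕ b5
In normal form, the second expression is b1 ⊕ b4 ⊕ b3 ⊕ b2 ⊕ b5
The forms coincide; equal.


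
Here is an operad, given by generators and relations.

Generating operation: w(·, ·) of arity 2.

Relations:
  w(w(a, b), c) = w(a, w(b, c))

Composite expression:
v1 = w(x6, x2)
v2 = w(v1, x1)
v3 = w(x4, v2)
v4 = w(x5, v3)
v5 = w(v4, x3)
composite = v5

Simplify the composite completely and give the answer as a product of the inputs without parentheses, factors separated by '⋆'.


Every regrouping of w is equal, so read the x-inputs in written order.
w(x6, x2) spells out as x6 ⋆ x2
w(w(x6, x2), x1) spells out as x6 ⋆ x2 ⋆ x1
w(x4, w(w(x6, x2), x1)) spells out as x4 ⋆ x6 ⋆ x2 ⋆ x1
w(x5, w(x4, w(w(x6, x2), x1))) spells out as x5 ⋆ x4 ⋆ x6 ⋆ x2 ⋆ x1
w(w(x5, w(x4, w(w(x6, x2), x1))), x3) spells out as x5 ⋆ x4 ⋆ x6 ⋆ x2 ⋆ x1 ⋆ x3

x5 ⋆ x4 ⋆ x6 ⋆ x2 ⋆ x1 ⋆ x3


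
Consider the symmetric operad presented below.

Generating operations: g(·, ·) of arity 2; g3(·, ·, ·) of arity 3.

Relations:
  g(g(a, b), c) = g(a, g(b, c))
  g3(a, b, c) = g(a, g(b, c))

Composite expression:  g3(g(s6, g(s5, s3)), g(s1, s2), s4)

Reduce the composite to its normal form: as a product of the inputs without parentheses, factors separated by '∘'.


s6 ∘ s5 ∘ s3 ∘ s1 ∘ s2 ∘ s4

Under associativity of g3, the answer is the s's in reading order.
g(s5, s3) reduces to s5 ∘ s3
g(s6, g(s5, s3)) reduces to s6 ∘ s5 ∘ s3
g(s1, s2) reduces to s1 ∘ s2
g3(g(s6, g(s5, s3)), g(s1, s2), s4) reduces to s6 ∘ s5 ∘ s3 ∘ s1 ∘ s2 ∘ s4


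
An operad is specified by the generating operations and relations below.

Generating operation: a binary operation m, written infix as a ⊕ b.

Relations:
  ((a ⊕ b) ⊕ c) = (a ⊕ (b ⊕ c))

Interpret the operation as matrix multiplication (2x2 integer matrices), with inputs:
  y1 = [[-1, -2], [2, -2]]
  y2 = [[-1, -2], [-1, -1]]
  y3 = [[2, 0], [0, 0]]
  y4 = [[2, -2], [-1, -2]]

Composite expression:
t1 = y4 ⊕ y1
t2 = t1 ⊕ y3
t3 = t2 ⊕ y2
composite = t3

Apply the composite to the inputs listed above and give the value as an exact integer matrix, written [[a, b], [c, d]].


[[12, 24], [6, 12]]

(y4 ⊕ y1) = [[-6, 0], [-3, 6]]
((y4 ⊕ y1) ⊕ y3) = [[-12, 0], [-6, 0]]
(((y4 ⊕ y1) ⊕ y3) ⊕ y2) = [[12, 24], [6, 12]]


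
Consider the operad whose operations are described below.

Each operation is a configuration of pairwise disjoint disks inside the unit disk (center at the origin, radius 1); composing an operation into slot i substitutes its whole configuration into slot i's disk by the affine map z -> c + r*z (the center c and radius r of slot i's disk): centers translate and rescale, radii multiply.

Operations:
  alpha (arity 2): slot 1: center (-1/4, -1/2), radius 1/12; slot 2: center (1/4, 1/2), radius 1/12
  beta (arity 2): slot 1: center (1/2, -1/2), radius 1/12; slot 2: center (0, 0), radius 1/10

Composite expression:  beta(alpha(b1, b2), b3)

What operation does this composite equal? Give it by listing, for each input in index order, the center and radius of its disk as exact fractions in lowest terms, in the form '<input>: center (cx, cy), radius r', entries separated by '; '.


b1: center (23/48, -13/24), radius 1/144; b2: center (25/48, -11/24), radius 1/144; b3: center (0, 0), radius 1/10

Below beta, radii multiply path by path; the b-disk centers shift.
for b1, the 2-step affine chain lands on center (23/48, -13/24), radius 1/144
for b2, the 2-step affine chain lands on center (25/48, -11/24), radius 1/144
for b3, the 1-step affine chain lands on center (0, 0), radius 1/10


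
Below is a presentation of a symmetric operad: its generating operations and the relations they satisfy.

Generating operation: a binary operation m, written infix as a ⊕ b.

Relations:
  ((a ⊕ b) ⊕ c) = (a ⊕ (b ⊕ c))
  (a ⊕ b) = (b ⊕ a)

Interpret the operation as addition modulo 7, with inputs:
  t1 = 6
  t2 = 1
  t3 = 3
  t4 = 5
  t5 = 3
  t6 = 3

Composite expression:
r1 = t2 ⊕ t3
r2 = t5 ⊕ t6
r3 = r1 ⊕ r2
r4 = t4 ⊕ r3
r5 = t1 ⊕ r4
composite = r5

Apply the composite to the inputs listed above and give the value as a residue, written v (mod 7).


0 (mod 7)


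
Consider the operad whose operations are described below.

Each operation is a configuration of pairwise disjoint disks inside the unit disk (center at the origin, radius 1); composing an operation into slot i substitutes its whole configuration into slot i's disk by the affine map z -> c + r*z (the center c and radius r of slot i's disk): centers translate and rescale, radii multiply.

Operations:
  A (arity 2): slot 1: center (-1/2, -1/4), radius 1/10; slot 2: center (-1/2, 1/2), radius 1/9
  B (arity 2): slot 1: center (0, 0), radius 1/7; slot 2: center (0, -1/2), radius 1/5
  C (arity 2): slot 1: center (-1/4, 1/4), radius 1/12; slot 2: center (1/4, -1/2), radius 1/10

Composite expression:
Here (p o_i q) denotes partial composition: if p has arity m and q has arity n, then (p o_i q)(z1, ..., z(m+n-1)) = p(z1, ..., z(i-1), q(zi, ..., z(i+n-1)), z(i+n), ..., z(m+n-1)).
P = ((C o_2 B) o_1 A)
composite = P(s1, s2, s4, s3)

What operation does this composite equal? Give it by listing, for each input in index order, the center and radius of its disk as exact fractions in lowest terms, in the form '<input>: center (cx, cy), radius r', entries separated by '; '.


s1: center (-7/24, 11/48), radius 1/120; s2: center (-7/24, 7/24), radius 1/108; s3: center (1/4, -11/20), radius 1/50; s4: center (1/4, -1/2), radius 1/70


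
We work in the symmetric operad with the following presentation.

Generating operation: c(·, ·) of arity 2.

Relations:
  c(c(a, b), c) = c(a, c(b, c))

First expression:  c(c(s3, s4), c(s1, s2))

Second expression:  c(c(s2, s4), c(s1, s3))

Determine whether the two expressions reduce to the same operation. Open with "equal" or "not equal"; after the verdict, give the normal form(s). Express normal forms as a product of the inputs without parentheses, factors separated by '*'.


not equal; the first gives s3 * s4 * s1 * s2 and the second s2 * s4 * s1 * s3

The first expression, normalized: s3 * s4 * s1 * s2
The second expression, normalized: s2 * s4 * s1 * s3
They disagree, so not equal.


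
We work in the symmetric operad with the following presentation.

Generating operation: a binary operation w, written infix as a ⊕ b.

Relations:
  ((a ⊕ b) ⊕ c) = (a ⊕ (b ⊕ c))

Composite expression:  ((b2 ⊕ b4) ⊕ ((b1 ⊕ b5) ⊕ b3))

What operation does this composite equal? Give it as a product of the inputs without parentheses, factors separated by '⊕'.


b2 ⊕ b4 ⊕ b1 ⊕ b5 ⊕ b3

The w-tree's shape is irrelevant; the b-reading-order decides.
(b2 ⊕ b4) reduces to b2 ⊕ b4
(b1 ⊕ b5) reduces to b1 ⊕ b5
((b1 ⊕ b5) ⊕ b3) reduces to b1 ⊕ b5 ⊕ b3
((b2 ⊕ b4) ⊕ ((b1 ⊕ b5) ⊕ b3)) reduces to b2 ⊕ b4 ⊕ b1 ⊕ b5 ⊕ b3


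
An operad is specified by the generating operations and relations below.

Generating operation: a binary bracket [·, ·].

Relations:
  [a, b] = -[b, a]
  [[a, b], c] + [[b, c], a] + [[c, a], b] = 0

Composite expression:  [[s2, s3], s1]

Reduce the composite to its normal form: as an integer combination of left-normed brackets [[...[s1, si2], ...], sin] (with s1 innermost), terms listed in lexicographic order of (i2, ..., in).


Antisymmetry and Jacobi reduce to s1-anchored left-normed brackets.
Composite bracket: [[s2, s3], s1]
Expanding via [a, b] = ab - ba: 4 signed words (2^2 = 4).
Only words starting with s1 matter:
  word s1s2s3 has sign -1, contributing -[[s1, s2], s3]
  word s1s3s2 has sign +1, contributing +[[s1, s3], s2]

-[[s1, s2], s3] + [[s1, s3], s2]


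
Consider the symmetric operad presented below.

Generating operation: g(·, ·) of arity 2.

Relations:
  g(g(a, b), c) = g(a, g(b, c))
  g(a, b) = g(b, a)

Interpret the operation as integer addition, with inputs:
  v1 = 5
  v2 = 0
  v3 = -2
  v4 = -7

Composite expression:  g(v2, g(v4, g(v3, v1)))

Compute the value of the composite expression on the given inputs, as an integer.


-4

g(v3, v1) = 3
g(v4, g(v3, v1)) = -4
g(v2, g(v4, g(v3, v1))) = -4


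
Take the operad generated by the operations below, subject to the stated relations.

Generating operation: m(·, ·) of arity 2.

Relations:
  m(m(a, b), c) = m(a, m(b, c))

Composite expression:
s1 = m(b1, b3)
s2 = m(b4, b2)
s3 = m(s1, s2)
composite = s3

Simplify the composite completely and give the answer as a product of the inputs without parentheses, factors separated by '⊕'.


Key point: m is associative — brackets drop, the b-order remains.
m(b1, b3) linearizes to b1 ⊕ b3
m(b4, b2) linearizes to b4 ⊕ b2
m(m(b1, b3), m(b4, b2)) linearizes to b1 ⊕ b3 ⊕ b4 ⊕ b2

b1 ⊕ b3 ⊕ b4 ⊕ b2


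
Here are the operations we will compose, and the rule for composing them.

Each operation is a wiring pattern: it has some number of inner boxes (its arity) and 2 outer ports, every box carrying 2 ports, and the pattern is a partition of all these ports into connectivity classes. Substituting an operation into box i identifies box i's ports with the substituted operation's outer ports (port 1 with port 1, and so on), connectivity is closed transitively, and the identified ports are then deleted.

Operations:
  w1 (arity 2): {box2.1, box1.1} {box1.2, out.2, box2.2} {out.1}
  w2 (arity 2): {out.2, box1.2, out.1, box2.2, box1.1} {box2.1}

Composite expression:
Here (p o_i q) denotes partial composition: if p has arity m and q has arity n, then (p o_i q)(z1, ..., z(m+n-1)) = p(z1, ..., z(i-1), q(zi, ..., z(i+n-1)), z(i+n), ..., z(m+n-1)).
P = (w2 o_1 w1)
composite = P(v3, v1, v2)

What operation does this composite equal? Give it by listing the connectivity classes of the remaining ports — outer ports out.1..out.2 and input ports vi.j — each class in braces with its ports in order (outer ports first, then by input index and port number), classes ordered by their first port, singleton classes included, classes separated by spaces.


{out.1, out.2, v1.2, v2.2, v3.2} {v1.1, v3.1} {v2.1}

Connectivity passes through glued w2-boundaries; trace each wire chain.
w1 over (v3, v1) gives {out.1} {out.2, v1.2, v3.2} {v1.1, v3.1}, out.j being that stage's outer ports
w2 over (v3, v1, v2) gives {out.1, out.2, v1.2, v2.2, v3.2} {v1.1, v3.1} {v2.1}, out.j being that stage's outer ports


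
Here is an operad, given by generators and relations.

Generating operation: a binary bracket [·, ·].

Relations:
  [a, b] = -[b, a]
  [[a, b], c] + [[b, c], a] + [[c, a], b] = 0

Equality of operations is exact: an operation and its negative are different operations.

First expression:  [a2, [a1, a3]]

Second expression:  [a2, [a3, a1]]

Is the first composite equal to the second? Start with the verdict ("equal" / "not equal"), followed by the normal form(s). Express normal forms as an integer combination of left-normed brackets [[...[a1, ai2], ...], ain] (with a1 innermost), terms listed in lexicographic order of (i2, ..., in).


Normal form of the first expression: -[[a1, a3], a2]
Normal form of the second expression: [[a1, a3], a2]
The normal forms differ: not equal.

not equal — first -[[a1, a3], a2], second [[a1, a3], a2]


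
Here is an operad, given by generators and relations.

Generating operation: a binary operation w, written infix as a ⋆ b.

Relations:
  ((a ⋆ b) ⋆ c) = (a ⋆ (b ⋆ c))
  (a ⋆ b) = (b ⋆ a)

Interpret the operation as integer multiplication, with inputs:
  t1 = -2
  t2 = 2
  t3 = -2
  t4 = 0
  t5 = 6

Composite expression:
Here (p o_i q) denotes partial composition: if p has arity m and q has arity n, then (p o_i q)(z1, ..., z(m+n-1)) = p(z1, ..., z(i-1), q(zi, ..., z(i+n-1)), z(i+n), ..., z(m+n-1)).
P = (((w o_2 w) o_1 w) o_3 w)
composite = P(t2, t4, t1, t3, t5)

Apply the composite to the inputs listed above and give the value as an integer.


0

(t2 ⋆ t4) = 0
(t1 ⋆ t3) = 4
((t1 ⋆ t3) ⋆ t5) = 24
((t2 ⋆ t4) ⋆ ((t1 ⋆ t3) ⋆ t5)) = 0
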